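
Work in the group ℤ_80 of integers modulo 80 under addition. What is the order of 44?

20

In ℤ_80, the order of an element a is n/gcd(a, n).
gcd(44, 80) = 4, so |⟨44⟩| = 80/4 = 20.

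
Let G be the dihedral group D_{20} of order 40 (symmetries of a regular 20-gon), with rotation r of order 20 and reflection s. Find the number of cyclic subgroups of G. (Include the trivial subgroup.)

26

Group the elements of G by the cyclic subgroup they generate; each cyclic subgroup of order d accounts for φ(d) elements.
Cyclic subgroups by order — order 1: 1; order 2: 21; order 4: 1; order 5: 1; order 10: 1; order 20: 1.
Total: 26.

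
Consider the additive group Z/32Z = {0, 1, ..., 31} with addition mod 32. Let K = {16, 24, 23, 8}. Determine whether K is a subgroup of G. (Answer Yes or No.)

No

The identity 0 ∉ K, so K is not a subgroup.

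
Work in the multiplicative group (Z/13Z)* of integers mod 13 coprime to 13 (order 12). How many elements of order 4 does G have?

2

The elements of order 4 are: 5, 8.
That's 2.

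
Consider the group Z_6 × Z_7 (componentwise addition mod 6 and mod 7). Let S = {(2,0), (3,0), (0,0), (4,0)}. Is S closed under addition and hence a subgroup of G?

|S| = 4 does not divide |G| = 42, so by Lagrange S is not a subgroup.

No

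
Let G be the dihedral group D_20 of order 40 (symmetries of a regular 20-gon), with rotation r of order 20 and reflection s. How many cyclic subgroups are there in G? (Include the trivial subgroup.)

A cyclic subgroup of order d is generated by each of its φ(d) elements of order d, so the cyclic subgroups of order d number (#elements of order d)/φ(d).
Cyclic subgroups by order — order 1: 1; order 2: 21; order 4: 1; order 5: 1; order 10: 1; order 20: 1.
Total: 26.

26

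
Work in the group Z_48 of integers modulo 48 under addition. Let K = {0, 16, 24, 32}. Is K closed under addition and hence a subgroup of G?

No

Closure fails: 16 + 24 = 40 ∉ K. So K is not a subgroup.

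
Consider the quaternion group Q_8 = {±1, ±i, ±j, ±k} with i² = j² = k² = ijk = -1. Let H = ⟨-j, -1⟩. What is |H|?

|⟨-j⟩| = 4 and |⟨-1⟩| = 2, so |H| is a multiple of lcm(4, 2) = 4 and divides |G| = 8.
Closing under the operation: H = {1, -1, j, -j}, so |H| = 4.

4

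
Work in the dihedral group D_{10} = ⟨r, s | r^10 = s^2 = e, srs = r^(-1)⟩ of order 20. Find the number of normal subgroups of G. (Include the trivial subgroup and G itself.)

G has 22 subgroups. Checking conjugation-invariance by order — order 1: 1/1 normal; order 2: 1/11 normal; order 4: 0/5 normal; order 5: 1/1 normal; order 10: 3/3 normal; order 20: 1/1 normal.
Total normal subgroups: 7.

7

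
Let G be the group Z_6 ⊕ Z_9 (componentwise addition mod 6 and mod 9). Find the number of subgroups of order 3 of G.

4

|G| = 54 and 3 | 54, so subgroups of order 3 are possible by Lagrange.
The subgroups of order 3 are: {(0,0), (0,3), (0,6)}; {(0,0), (2,0), (4,0)}; {(0,0), (2,3), (4,6)}; {(0,0), (2,6), (4,3)}.
So G has 4 subgroups of order 3.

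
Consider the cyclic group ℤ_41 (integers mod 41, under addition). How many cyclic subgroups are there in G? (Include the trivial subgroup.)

2

Group the elements of G by the cyclic subgroup they generate; each cyclic subgroup of order d accounts for φ(d) elements.
Cyclic subgroups by order — order 1: 1; order 41: 1.
Total: 2.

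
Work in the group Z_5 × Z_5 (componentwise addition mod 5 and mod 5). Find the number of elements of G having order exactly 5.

24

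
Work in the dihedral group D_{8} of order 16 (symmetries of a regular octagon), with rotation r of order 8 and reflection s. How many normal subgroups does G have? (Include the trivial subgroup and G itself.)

G has 19 subgroups. Checking conjugation-invariance by order — order 1: 1/1 normal; order 2: 1/9 normal; order 4: 1/5 normal; order 8: 3/3 normal; order 16: 1/1 normal.
Total normal subgroups: 7.

7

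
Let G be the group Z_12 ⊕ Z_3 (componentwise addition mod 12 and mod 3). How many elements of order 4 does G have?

2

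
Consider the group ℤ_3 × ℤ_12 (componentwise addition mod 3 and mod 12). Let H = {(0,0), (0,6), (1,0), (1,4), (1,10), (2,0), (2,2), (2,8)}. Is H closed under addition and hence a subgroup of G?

|H| = 8 does not divide |G| = 36, so by Lagrange H is not a subgroup.

No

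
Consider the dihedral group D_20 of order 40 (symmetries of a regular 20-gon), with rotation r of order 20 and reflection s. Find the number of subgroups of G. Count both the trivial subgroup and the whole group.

48

|G| = 40, so by Lagrange every subgroup order divides 40. Divisors: 1, 2, 4, 5, 8, 10, 20, 40.
Subgroups by order — order 1: 1; order 2: 21; order 4: 11; order 5: 1; order 8: 5; order 10: 5; order 20: 3; order 40: 1.
Total: 1 + 21 + 11 + 1 + 5 + 5 + 3 + 1 = 48.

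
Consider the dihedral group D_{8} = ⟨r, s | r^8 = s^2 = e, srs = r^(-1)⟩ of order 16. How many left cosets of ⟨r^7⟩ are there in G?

2

|⟨r^7⟩| = 8 and |G| = 16.
By Lagrange, [G : H] = |G|/|H| = 16/8 = 2.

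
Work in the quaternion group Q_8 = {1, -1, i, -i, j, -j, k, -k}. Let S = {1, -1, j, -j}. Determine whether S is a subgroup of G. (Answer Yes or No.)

|S| = 4 divides |G| = 8, consistent with Lagrange.
S contains the identity, every element's inverse is in S, and S is closed under ·: it is a subgroup.
In fact S = ⟨j⟩.

Yes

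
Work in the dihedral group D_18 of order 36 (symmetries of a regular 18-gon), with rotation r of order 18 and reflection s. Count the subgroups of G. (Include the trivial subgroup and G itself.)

45

|G| = 36, so by Lagrange every subgroup order divides 36. Divisors: 1, 2, 3, 4, 6, 9, 12, 18, 36.
Subgroups by order — order 1: 1; order 2: 19; order 3: 1; order 4: 9; order 6: 7; order 9: 1; order 12: 3; order 18: 3; order 36: 1.
Total: 1 + 19 + 1 + 9 + 7 + 1 + 3 + 3 + 1 = 45.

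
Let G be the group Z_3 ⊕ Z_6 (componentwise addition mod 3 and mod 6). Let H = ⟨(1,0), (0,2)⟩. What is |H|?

9

|⟨(1,0)⟩| = 3 and |⟨(0,2)⟩| = 3, so |H| is a multiple of lcm(3, 3) = 3 and divides |G| = 18.
Closing under the operation: H = {(0,0), (0,2), (0,4), (1,0), (1,2), (1,4), (2,0), (2,2), (2,4)}, so |H| = 9.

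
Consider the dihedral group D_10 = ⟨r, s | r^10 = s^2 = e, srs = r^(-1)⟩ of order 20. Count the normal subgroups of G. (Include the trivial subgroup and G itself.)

G has 22 subgroups. Checking conjugation-invariance by order — order 1: 1/1 normal; order 2: 1/11 normal; order 4: 0/5 normal; order 5: 1/1 normal; order 10: 3/3 normal; order 20: 1/1 normal.
Total normal subgroups: 7.

7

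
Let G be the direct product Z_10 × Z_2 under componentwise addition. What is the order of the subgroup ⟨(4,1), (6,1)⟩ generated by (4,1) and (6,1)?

10

|⟨(4,1)⟩| = 10 and |⟨(6,1)⟩| = 10, so |H| is a multiple of lcm(10, 10) = 10 and divides |G| = 20.
Closing under the operation: H = {(0,0), (0,1), (2,0), (2,1), (4,0), (4,1), (6,0), (6,1), (8,0), (8,1)}, so |H| = 10.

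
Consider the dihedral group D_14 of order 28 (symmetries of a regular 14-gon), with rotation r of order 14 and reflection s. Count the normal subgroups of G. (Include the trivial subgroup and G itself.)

7

G has 28 subgroups. Checking conjugation-invariance by order — order 1: 1/1 normal; order 2: 1/15 normal; order 4: 0/7 normal; order 7: 1/1 normal; order 14: 3/3 normal; order 28: 1/1 normal.
Total normal subgroups: 7.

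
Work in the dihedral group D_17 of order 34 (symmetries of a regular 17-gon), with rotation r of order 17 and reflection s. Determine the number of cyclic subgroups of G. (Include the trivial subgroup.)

19

Each element a generates a cyclic subgroup ⟨a⟩; distinct elements may generate the same one (a cyclic group of order d has φ(d) generators).
Cyclic subgroups by order — order 1: 1; order 2: 17; order 17: 1.
Total: 19.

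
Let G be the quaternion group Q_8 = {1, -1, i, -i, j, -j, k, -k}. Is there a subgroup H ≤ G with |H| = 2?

2 | 8. A subgroup of order 2 is {1, -1}.

Yes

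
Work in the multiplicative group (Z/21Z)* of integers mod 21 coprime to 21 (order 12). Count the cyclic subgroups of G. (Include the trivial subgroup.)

8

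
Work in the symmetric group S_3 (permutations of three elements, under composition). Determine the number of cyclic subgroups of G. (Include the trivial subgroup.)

Group the elements of G by the cyclic subgroup they generate; each cyclic subgroup of order d accounts for φ(d) elements.
Cyclic subgroups by order — order 1: 1; order 2: 3; order 3: 1.
Total: 5.

5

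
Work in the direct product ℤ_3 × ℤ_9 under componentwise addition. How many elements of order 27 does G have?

0

An element (a,b) has order lcm(ord(a), ord(b)); count pairs with lcm equal to 27.
Enumerating gives 0 such elements.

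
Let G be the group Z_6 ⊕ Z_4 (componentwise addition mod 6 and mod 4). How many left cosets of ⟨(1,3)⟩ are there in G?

|⟨(1,3)⟩| = 12 and |G| = 24.
By Lagrange, [G : H] = |G|/|H| = 24/12 = 2.

2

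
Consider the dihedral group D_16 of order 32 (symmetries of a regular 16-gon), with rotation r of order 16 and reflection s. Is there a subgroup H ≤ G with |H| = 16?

16 | 32. A subgroup of order 16 is {e, r, r^2, r^3, r^4, r^5, r^6, r^7, r^8, r^9, r^10, r^11, r^12, r^13, r^14, r^15}.

Yes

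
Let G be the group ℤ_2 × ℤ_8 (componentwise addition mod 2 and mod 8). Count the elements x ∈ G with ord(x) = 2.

3

An element (a,b) has order lcm(ord(a), ord(b)); count pairs with lcm equal to 2.
Enumerating gives 3 such elements.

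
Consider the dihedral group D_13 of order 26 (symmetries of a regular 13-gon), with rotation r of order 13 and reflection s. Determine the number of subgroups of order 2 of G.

13

|G| = 26 and 2 | 26, so subgroups of order 2 are possible by Lagrange.
The subgroups of order 2 are: {e, r^10s}; {e, r^11s}; {e, r^12s}; {e, r^2s}; … (13 in all).
So G has 13 subgroups of order 2.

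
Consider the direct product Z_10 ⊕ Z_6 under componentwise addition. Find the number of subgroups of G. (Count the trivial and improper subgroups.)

|G| = 60, so by Lagrange every subgroup order divides 60. Divisors: 1, 2, 3, 4, 5, 6, 10, 12, 15, 20, 30, 60.
Subgroups by order — order 1: 1; order 2: 3; order 3: 1; order 4: 1; order 5: 1; order 6: 3; order 10: 3; order 12: 1; order 15: 1; order 20: 1; order 30: 3; order 60: 1.
Total: 1 + 3 + 1 + 1 + 1 + 3 + 3 + 1 + 1 + 1 + 3 + 1 = 20.

20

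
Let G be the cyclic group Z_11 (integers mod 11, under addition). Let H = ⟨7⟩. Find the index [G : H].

1

|⟨7⟩| = 11 and |G| = 11.
By Lagrange, [G : H] = |G|/|H| = 11/11 = 1.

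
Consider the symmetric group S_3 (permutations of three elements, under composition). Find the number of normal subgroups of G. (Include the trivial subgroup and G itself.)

3

G has 6 subgroups. Checking conjugation-invariance by order — order 1: 1/1 normal; order 2: 0/3 normal; order 3: 1/1 normal; order 6: 1/1 normal.
Total normal subgroups: 3.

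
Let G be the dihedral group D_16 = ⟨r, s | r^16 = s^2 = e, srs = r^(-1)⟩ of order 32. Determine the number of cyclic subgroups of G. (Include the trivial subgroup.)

21

Group the elements of G by the cyclic subgroup they generate; each cyclic subgroup of order d accounts for φ(d) elements.
Cyclic subgroups by order — order 1: 1; order 2: 17; order 4: 1; order 8: 1; order 16: 1.
Total: 21.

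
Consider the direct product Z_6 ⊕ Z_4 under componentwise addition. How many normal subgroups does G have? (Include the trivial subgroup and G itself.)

16

G is abelian, so every subgroup is normal.
G has 16 subgroups in total, hence 16 normal subgroups.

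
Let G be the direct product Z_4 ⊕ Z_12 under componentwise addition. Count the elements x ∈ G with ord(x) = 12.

An element (a,b) has order lcm(ord(a), ord(b)); count pairs with lcm equal to 12.
Enumerating gives 24 such elements.

24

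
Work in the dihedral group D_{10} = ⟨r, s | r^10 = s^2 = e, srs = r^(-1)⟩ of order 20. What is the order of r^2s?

Computing powers of r^2s: the smallest k with (r^2s)^k = e is k = 2.

2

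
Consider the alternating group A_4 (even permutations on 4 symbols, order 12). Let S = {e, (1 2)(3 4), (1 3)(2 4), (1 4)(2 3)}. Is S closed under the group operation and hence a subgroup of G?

|S| = 4 divides |G| = 12, consistent with Lagrange.
S contains the identity, every element's inverse is in S, and S is closed under ∘: it is a subgroup.

Yes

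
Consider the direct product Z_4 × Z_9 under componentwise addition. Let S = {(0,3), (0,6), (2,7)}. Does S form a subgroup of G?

No

The identity (0,0) ∉ S, so S is not a subgroup.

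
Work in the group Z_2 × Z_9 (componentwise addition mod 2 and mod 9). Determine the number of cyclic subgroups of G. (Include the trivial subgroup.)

Group the elements of G by the cyclic subgroup they generate; each cyclic subgroup of order d accounts for φ(d) elements.
Cyclic subgroups by order — order 1: 1; order 2: 1; order 3: 1; order 6: 1; order 9: 1; order 18: 1.
Total: 6.

6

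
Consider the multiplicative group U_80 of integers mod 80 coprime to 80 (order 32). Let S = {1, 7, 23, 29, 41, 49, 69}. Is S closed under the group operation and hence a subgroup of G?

No

|S| = 7 does not divide |G| = 32, so by Lagrange S is not a subgroup.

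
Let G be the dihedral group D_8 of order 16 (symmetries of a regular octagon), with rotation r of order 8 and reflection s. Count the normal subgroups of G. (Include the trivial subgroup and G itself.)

7

G has 19 subgroups. Checking conjugation-invariance by order — order 1: 1/1 normal; order 2: 1/9 normal; order 4: 1/5 normal; order 8: 3/3 normal; order 16: 1/1 normal.
Total normal subgroups: 7.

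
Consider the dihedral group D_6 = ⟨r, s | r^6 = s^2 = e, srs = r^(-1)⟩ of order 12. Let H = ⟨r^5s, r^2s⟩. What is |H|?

|⟨r^5s⟩| = 2 and |⟨r^2s⟩| = 2, so |H| is a multiple of lcm(2, 2) = 2 and divides |G| = 12.
Closing under the operation: H = {e, r^3, r^2s, r^5s}, so |H| = 4.

4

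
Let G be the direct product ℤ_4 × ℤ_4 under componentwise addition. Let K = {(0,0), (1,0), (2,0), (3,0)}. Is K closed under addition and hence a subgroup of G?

Yes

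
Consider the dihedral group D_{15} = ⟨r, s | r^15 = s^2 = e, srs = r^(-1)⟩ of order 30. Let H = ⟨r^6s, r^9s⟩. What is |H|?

|⟨r^6s⟩| = 2 and |⟨r^9s⟩| = 2, so |H| is a multiple of lcm(2, 2) = 2 and divides |G| = 30.
Closing under the operation: H = {e, r^3, r^6, r^9, r^12, s, r^3s, r^6s, r^9s, r^12s}, so |H| = 10.

10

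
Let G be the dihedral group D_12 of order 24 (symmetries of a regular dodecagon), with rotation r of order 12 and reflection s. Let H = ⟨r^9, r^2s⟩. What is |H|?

8

|⟨r^9⟩| = 4 and |⟨r^2s⟩| = 2, so |H| is a multiple of lcm(4, 2) = 4 and divides |G| = 24.
Closing under the operation: H = {e, r^3, r^6, r^9, r^2s, r^5s, r^8s, r^11s}, so |H| = 8.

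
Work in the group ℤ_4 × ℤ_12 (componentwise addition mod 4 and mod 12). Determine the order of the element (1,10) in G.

The order of (1,10) in Z_4 × Z_12 is lcm(ord(1) in Z_4, ord(10) in Z_12).
ord(1) = 4 and ord(10) = 6, so |⟨(1,10)⟩| = lcm(4, 6) = 12.

12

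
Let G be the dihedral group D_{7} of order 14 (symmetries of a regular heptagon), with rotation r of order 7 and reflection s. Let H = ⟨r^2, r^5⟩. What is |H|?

7

|⟨r^2⟩| = 7 and |⟨r^5⟩| = 7, so |H| is a multiple of lcm(7, 7) = 7 and divides |G| = 14.
Closing under the operation: H = {e, r, r^2, r^3, r^4, r^5, r^6}, so |H| = 7.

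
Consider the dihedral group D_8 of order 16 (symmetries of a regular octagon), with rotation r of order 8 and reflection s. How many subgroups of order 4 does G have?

|G| = 16 and 4 | 16, so subgroups of order 4 are possible by Lagrange.
The subgroups of order 4 are: {e, r^2, r^4, r^6}; {e, r^4, r^2s, r^6s}; {e, r^4, r^3s, r^7s}; {e, r^4, s, r^4s}; … (5 in all).
So G has 5 subgroups of order 4.

5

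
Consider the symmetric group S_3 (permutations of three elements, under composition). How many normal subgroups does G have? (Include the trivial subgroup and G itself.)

3

G has 6 subgroups. Checking conjugation-invariance by order — order 1: 1/1 normal; order 2: 0/3 normal; order 3: 1/1 normal; order 6: 1/1 normal.
Total normal subgroups: 3.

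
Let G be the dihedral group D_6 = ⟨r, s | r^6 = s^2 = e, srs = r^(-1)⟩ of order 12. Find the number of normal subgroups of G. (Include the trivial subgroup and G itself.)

G has 16 subgroups. Checking conjugation-invariance by order — order 1: 1/1 normal; order 2: 1/7 normal; order 3: 1/1 normal; order 4: 0/3 normal; order 6: 3/3 normal; order 12: 1/1 normal.
Total normal subgroups: 7.

7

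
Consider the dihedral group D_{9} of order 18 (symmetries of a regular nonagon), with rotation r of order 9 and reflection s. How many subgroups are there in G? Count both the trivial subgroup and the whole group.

|G| = 18, so by Lagrange every subgroup order divides 18. Divisors: 1, 2, 3, 6, 9, 18.
Subgroups by order — order 1: 1; order 2: 9; order 3: 1; order 6: 3; order 9: 1; order 18: 1.
Total: 1 + 9 + 1 + 3 + 1 + 1 = 16.

16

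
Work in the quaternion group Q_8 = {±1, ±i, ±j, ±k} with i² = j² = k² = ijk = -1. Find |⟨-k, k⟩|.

|⟨-k⟩| = 4 and |⟨k⟩| = 4, so |H| is a multiple of lcm(4, 4) = 4 and divides |G| = 8.
Closing under the operation: H = {1, -1, k, -k}, so |H| = 4.

4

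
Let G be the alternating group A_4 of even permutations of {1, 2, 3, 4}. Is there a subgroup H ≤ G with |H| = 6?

6 | 12, so Lagrange does not rule it out; but checking all subgroups of G, none has order 6.
(A_4 is the standard example that the converse of Lagrange fails.)

No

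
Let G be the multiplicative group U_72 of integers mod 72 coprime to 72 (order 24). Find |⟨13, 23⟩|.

12

|⟨13⟩| = 6 and |⟨23⟩| = 6, so |H| is a multiple of lcm(6, 6) = 6 and divides |G| = 24.
Closing under the operation: H = {1, 11, 13, 23, 25, 35, 37, 47, 49, 59, 61, 71}, so |H| = 12.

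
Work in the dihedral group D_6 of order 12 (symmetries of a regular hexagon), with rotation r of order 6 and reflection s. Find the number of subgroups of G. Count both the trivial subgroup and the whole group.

|G| = 12, so by Lagrange every subgroup order divides 12. Divisors: 1, 2, 3, 4, 6, 12.
Subgroups by order — order 1: 1; order 2: 7; order 3: 1; order 4: 3; order 6: 3; order 12: 1.
Total: 1 + 7 + 1 + 3 + 3 + 1 = 16.

16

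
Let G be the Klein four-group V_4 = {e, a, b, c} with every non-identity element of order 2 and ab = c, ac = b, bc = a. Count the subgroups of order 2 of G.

|G| = 4 and 2 | 4, so subgroups of order 2 are possible by Lagrange.
The subgroups of order 2 are: {e, a}; {e, b}; {e, c}.
So G has 3 subgroups of order 2.

3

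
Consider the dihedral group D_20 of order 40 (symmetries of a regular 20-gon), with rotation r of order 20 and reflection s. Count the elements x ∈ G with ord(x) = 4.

2

The elements of order 4 are: r^5, r^15.
That's 2.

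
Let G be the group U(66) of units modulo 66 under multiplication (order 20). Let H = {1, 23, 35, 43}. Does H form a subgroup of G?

No

35 ∈ H but its inverse 17 ∉ H, so H is not a subgroup.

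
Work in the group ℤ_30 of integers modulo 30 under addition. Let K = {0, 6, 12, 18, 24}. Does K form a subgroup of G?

|K| = 5 divides |G| = 30, consistent with Lagrange.
K contains the identity, every element's inverse is in K, and K is closed under +: it is a subgroup.
In fact K = ⟨18⟩.

Yes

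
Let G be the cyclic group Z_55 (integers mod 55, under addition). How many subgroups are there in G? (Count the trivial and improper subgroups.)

4

A cyclic group of order 55 has exactly one subgroup for each divisor of 55.
Divisors of 55: 1, 5, 11, 55.
So Z_55 has 4 subgroups.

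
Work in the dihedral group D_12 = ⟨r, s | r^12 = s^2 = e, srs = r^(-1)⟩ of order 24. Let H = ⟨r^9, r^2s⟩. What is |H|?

8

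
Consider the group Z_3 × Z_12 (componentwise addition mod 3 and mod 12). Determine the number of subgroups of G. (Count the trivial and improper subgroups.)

18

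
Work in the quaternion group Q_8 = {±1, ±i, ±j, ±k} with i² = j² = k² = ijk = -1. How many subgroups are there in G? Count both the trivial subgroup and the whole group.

|G| = 8, so by Lagrange every subgroup order divides 8. Divisors: 1, 2, 4, 8.
Subgroups by order — order 1: 1; order 2: 1; order 4: 3; order 8: 1.
Total: 1 + 1 + 3 + 1 = 6.

6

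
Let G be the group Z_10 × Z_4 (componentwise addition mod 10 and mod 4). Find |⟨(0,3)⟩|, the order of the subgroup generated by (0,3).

The order of (0,3) in Z_10 × Z_4 is lcm(ord(0) in Z_10, ord(3) in Z_4).
ord(0) = 1 and ord(3) = 4, so |⟨(0,3)⟩| = lcm(1, 4) = 4.

4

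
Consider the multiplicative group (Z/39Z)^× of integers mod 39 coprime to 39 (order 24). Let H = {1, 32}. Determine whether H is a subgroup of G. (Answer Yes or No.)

32 ∈ H but its inverse 11 ∉ H, so H is not a subgroup.

No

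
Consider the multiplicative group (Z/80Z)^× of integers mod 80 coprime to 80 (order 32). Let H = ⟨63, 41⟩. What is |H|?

|⟨63⟩| = 4 and |⟨41⟩| = 2, so |H| is a multiple of lcm(4, 2) = 4 and divides |G| = 32.
Closing under the operation: H = {1, 7, 9, 23, 41, 47, 49, 63}, so |H| = 8.

8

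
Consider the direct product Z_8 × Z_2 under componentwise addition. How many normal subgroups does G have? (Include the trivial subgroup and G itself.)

G is abelian, so every subgroup is normal.
G has 11 subgroups in total, hence 11 normal subgroups.

11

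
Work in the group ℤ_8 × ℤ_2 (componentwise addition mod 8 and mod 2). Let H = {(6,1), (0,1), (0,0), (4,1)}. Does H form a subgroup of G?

No

(6,1) ∈ H but its inverse (2,1) ∉ H, so H is not a subgroup.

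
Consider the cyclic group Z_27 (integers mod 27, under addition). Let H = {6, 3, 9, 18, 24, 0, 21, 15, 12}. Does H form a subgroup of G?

|H| = 9 divides |G| = 27, consistent with Lagrange.
H contains the identity, every element's inverse is in H, and H is closed under +: it is a subgroup.
In fact H = ⟨3⟩.

Yes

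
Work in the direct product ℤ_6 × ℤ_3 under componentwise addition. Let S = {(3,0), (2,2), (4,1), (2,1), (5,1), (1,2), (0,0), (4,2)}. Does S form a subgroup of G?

No

|S| = 8 does not divide |G| = 18, so by Lagrange S is not a subgroup.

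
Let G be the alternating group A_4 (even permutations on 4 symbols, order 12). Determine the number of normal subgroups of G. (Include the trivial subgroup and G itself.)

3

G has 10 subgroups. Checking conjugation-invariance by order — order 1: 1/1 normal; order 2: 0/3 normal; order 3: 0/4 normal; order 4: 1/1 normal; order 12: 1/1 normal.
Total normal subgroups: 3.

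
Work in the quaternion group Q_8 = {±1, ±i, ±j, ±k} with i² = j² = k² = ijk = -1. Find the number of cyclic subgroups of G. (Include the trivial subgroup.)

Each element a generates a cyclic subgroup ⟨a⟩; distinct elements may generate the same one (a cyclic group of order d has φ(d) generators).
Cyclic subgroups by order — order 1: 1; order 2: 1; order 4: 3.
Total: 5.

5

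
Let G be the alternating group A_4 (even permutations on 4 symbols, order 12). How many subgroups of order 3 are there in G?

4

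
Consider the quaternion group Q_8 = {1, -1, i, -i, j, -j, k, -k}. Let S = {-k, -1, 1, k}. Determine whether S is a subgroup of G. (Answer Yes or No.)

|S| = 4 divides |G| = 8, consistent with Lagrange.
S contains the identity, every element's inverse is in S, and S is closed under ·: it is a subgroup.
In fact S = ⟨-k⟩.

Yes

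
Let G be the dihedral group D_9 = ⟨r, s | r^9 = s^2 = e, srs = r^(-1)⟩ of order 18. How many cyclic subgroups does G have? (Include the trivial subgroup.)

12

Group the elements of G by the cyclic subgroup they generate; each cyclic subgroup of order d accounts for φ(d) elements.
Cyclic subgroups by order — order 1: 1; order 2: 9; order 3: 1; order 9: 1.
Total: 12.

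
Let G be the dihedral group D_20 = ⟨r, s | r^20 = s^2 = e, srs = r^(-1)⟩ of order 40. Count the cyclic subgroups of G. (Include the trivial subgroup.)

26

Group the elements of G by the cyclic subgroup they generate; each cyclic subgroup of order d accounts for φ(d) elements.
Cyclic subgroups by order — order 1: 1; order 2: 21; order 4: 1; order 5: 1; order 10: 1; order 20: 1.
Total: 26.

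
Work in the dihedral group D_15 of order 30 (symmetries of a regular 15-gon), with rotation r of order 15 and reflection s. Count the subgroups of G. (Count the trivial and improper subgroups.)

28

|G| = 30, so by Lagrange every subgroup order divides 30. Divisors: 1, 2, 3, 5, 6, 10, 15, 30.
Subgroups by order — order 1: 1; order 2: 15; order 3: 1; order 5: 1; order 6: 5; order 10: 3; order 15: 1; order 30: 1.
Total: 1 + 15 + 1 + 1 + 5 + 3 + 1 + 1 = 28.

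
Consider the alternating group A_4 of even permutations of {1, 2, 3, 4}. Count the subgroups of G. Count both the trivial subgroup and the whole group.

10

|G| = 12, so by Lagrange every subgroup order divides 12. Divisors: 1, 2, 3, 4, 6, 12.
Subgroups by order — order 1: 1; order 2: 3; order 3: 4; order 4: 1; order 6: 0; order 12: 1.
Total: 1 + 3 + 4 + 1 + 0 + 1 = 10.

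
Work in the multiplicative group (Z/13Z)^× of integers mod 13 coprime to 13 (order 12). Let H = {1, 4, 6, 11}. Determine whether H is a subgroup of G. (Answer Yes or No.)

4 ∈ H but its inverse 10 ∉ H, so H is not a subgroup.

No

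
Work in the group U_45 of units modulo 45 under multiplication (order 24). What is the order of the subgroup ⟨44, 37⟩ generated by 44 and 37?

8

|⟨44⟩| = 2 and |⟨37⟩| = 4, so |H| is a multiple of lcm(2, 4) = 4 and divides |G| = 24.
Closing under the operation: H = {1, 8, 17, 19, 26, 28, 37, 44}, so |H| = 8.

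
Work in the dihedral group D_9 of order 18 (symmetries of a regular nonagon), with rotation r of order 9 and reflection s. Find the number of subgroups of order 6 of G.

|G| = 18 and 6 | 18, so subgroups of order 6 are possible by Lagrange.
The subgroups of order 6 are: {e, r^3, r^6, r^2s, r^5s, r^8s}; {e, r^3, r^6, s, r^3s, r^6s}; {e, r^3, r^6, rs, r^4s, r^7s}.
So G has 3 subgroups of order 6.

3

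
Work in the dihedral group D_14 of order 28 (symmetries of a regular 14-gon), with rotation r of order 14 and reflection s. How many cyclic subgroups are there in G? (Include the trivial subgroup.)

18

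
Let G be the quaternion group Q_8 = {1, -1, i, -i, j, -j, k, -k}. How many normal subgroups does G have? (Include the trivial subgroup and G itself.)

G has 6 subgroups. Checking conjugation-invariance by order — order 1: 1/1 normal; order 2: 1/1 normal; order 4: 3/3 normal; order 8: 1/1 normal.
Total normal subgroups: 6.

6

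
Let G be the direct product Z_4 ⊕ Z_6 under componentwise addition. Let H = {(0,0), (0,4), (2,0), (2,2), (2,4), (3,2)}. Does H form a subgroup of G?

No

(0,4) ∈ H but its inverse (0,2) ∉ H, so H is not a subgroup.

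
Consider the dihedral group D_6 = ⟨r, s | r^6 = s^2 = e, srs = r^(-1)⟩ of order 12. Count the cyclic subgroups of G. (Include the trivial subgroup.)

10

Group the elements of G by the cyclic subgroup they generate; each cyclic subgroup of order d accounts for φ(d) elements.
Cyclic subgroups by order — order 1: 1; order 2: 7; order 3: 1; order 6: 1.
Total: 10.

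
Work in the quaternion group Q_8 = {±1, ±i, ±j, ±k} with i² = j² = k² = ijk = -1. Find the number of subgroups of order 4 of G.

3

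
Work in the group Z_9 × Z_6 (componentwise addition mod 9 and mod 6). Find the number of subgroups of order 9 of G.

|G| = 54 and 9 | 54, so subgroups of order 9 are possible by Lagrange.
The subgroups of order 9 are: {(0,0), (0,2), (0,4), (3,0), (3,2), (3,4), (6,0), (6,2), (6,4)}; {(0,0), (1,0), (2,0), (3,0), (4,0), (5,0), (6,0), (7,0), (8,0)}; {(0,0), (1,2), (2,4), (3,0), (4,2), (5,4), (6,0), (7,2), (8,4)}; {(0,0), (1,4), (2,2), (3,0), (4,4), (5,2), (6,0), (7,4), (8,2)}.
So G has 4 subgroups of order 9.

4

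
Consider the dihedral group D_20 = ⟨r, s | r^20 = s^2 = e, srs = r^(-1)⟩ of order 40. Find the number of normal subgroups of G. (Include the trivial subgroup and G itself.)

G has 48 subgroups. Checking conjugation-invariance by order — order 1: 1/1 normal; order 2: 1/21 normal; order 4: 1/11 normal; order 5: 1/1 normal; order 8: 0/5 normal; order 10: 1/5 normal; order 20: 3/3 normal; order 40: 1/1 normal.
Total normal subgroups: 9.

9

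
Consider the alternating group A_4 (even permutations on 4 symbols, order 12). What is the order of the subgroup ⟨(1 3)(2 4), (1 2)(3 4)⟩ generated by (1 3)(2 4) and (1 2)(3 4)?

|⟨(1 3)(2 4)⟩| = 2 and |⟨(1 2)(3 4)⟩| = 2, so |H| is a multiple of lcm(2, 2) = 2 and divides |G| = 12.
Closing under the operation: H = {e, (1 2)(3 4), (1 3)(2 4), (1 4)(2 3)}, so |H| = 4.

4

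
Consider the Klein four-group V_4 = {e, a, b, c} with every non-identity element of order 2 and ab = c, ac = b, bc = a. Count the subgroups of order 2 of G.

3

|G| = 4 and 2 | 4, so subgroups of order 2 are possible by Lagrange.
The subgroups of order 2 are: {e, a}; {e, b}; {e, c}.
So G has 3 subgroups of order 2.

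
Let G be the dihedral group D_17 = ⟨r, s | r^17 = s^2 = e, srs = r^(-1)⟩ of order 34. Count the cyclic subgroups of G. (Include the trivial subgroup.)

Group the elements of G by the cyclic subgroup they generate; each cyclic subgroup of order d accounts for φ(d) elements.
Cyclic subgroups by order — order 1: 1; order 2: 17; order 17: 1.
Total: 19.

19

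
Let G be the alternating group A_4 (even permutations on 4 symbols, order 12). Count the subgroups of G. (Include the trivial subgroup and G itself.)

10

|G| = 12, so by Lagrange every subgroup order divides 12. Divisors: 1, 2, 3, 4, 6, 12.
Subgroups by order — order 1: 1; order 2: 3; order 3: 4; order 4: 1; order 6: 0; order 12: 1.
Total: 1 + 3 + 4 + 1 + 0 + 1 = 10.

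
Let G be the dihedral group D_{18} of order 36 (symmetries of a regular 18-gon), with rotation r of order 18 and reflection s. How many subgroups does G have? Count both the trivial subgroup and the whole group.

|G| = 36, so by Lagrange every subgroup order divides 36. Divisors: 1, 2, 3, 4, 6, 9, 12, 18, 36.
Subgroups by order — order 1: 1; order 2: 19; order 3: 1; order 4: 9; order 6: 7; order 9: 1; order 12: 3; order 18: 3; order 36: 1.
Total: 1 + 19 + 1 + 9 + 7 + 1 + 3 + 3 + 1 = 45.

45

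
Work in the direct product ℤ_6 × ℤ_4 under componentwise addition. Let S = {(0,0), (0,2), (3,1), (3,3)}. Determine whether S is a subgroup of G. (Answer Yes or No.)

Yes

|S| = 4 divides |G| = 24, consistent with Lagrange.
S contains the identity, every element's inverse is in S, and S is closed under +: it is a subgroup.
In fact S = ⟨(3,1)⟩.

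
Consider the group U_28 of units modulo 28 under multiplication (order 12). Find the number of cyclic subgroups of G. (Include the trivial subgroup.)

8

A cyclic subgroup of order d is generated by each of its φ(d) elements of order d, so the cyclic subgroups of order d number (#elements of order d)/φ(d).
Cyclic subgroups by order — order 1: 1; order 2: 3; order 3: 1; order 6: 3.
Total: 8.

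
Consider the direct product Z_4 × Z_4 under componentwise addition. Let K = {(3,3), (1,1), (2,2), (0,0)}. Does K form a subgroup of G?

Yes

|K| = 4 divides |G| = 16, consistent with Lagrange.
K contains the identity, every element's inverse is in K, and K is closed under +: it is a subgroup.
In fact K = ⟨(1,1)⟩.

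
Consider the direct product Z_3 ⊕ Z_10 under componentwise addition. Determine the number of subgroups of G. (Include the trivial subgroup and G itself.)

|G| = 30, so by Lagrange every subgroup order divides 30. Divisors: 1, 2, 3, 5, 6, 10, 15, 30.
Subgroups by order — order 1: 1; order 2: 1; order 3: 1; order 5: 1; order 6: 1; order 10: 1; order 15: 1; order 30: 1.
Total: 1 + 1 + 1 + 1 + 1 + 1 + 1 + 1 = 8.

8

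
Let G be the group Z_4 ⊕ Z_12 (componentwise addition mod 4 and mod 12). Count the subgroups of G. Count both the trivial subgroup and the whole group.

30

|G| = 48, so by Lagrange every subgroup order divides 48. Divisors: 1, 2, 3, 4, 6, 8, 12, 16, 24, 48.
Subgroups by order — order 1: 1; order 2: 3; order 3: 1; order 4: 7; order 6: 3; order 8: 3; order 12: 7; order 16: 1; order 24: 3; order 48: 1.
Total: 1 + 3 + 1 + 7 + 3 + 3 + 7 + 1 + 3 + 1 = 30.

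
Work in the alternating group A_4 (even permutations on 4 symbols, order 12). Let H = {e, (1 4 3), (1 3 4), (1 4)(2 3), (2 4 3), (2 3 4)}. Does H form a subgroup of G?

Closure fails: (2 4 3) ∘ (1 4 3) = (1 3)(2 4) ∉ H. So H is not a subgroup.

No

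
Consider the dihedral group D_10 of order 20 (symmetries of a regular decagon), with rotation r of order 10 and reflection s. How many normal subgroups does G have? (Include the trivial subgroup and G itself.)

7

G has 22 subgroups. Checking conjugation-invariance by order — order 1: 1/1 normal; order 2: 1/11 normal; order 4: 0/5 normal; order 5: 1/1 normal; order 10: 3/3 normal; order 20: 1/1 normal.
Total normal subgroups: 7.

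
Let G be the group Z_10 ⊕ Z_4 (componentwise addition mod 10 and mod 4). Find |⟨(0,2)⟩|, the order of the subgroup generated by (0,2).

The order of (0,2) in Z_10 × Z_4 is lcm(ord(0) in Z_10, ord(2) in Z_4).
ord(0) = 1 and ord(2) = 2, so |⟨(0,2)⟩| = lcm(1, 2) = 2.

2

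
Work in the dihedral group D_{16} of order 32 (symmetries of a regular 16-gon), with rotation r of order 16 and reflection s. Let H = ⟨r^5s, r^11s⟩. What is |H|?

|⟨r^5s⟩| = 2 and |⟨r^11s⟩| = 2, so |H| is a multiple of lcm(2, 2) = 2 and divides |G| = 32.
Closing under the operation: H = {e, r^2, r^4, r^6, r^8, r^10, r^12, r^14, rs, r^3s, r^5s, r^7s, r^9s, r^11s, r^13s, r^15s}, so |H| = 16.

16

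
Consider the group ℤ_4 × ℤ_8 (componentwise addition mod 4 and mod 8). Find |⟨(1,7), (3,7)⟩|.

16

|⟨(1,7)⟩| = 8 and |⟨(3,7)⟩| = 8, so |H| is a multiple of lcm(8, 8) = 8 and divides |G| = 32.
Closing under the operation: H = {(0,0), (0,2), (0,4), (0,6), (1,1), (1,3), (1,5), (1,7), (2,0), (2,2), (2,4), (2,6), (3,1), (3,3), (3,5), (3,7)}, so |H| = 16.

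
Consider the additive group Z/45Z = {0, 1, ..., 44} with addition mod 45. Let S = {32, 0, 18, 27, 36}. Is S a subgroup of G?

No

32 ∈ S but its inverse 13 ∉ S, so S is not a subgroup.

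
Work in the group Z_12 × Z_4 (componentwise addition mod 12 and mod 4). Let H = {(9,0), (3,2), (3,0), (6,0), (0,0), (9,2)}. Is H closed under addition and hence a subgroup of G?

Closure fails: (9,0) + (9,2) = (6,2) ∉ H. So H is not a subgroup.

No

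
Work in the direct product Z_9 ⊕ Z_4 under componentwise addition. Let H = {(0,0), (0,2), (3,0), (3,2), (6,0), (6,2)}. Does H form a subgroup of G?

Yes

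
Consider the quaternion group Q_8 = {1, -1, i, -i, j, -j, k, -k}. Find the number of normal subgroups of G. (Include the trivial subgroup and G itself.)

6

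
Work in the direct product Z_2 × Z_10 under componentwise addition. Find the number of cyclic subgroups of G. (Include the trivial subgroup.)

Each element a generates a cyclic subgroup ⟨a⟩; distinct elements may generate the same one (a cyclic group of order d has φ(d) generators).
Cyclic subgroups by order — order 1: 1; order 2: 3; order 5: 1; order 10: 3.
Total: 8.

8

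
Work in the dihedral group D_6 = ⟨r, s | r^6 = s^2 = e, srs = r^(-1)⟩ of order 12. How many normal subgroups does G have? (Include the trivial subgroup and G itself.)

7

G has 16 subgroups. Checking conjugation-invariance by order — order 1: 1/1 normal; order 2: 1/7 normal; order 3: 1/1 normal; order 4: 0/3 normal; order 6: 3/3 normal; order 12: 1/1 normal.
Total normal subgroups: 7.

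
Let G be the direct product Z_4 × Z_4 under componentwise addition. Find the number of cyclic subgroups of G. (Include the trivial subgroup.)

A cyclic subgroup of order d is generated by each of its φ(d) elements of order d, so the cyclic subgroups of order d number (#elements of order d)/φ(d).
Cyclic subgroups by order — order 1: 1; order 2: 3; order 4: 6.
Total: 10.

10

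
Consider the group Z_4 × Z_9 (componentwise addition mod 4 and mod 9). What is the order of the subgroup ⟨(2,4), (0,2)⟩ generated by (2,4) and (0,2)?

|⟨(2,4)⟩| = 18 and |⟨(0,2)⟩| = 9, so |H| is a multiple of lcm(18, 9) = 18 and divides |G| = 36.
Closing under the operation: H = {(0,0), (0,1), (0,2), (0,3), (0,4), (0,5), (0,6), (0,7), (0,8), (2,0), (2,1), (2,2), (2,3), (2,4), (2,5), (2,6), (2,7), (2,8)}, so |H| = 18.

18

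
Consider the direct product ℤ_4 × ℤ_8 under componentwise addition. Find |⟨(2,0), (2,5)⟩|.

16

|⟨(2,0)⟩| = 2 and |⟨(2,5)⟩| = 8, so |H| is a multiple of lcm(2, 8) = 8 and divides |G| = 32.
Closing under the operation: H = {(0,0), (0,1), (0,2), (0,3), (0,4), (0,5), (0,6), (0,7), (2,0), (2,1), (2,2), (2,3), (2,4), (2,5), (2,6), (2,7)}, so |H| = 16.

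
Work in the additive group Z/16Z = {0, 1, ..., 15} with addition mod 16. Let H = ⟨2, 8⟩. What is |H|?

8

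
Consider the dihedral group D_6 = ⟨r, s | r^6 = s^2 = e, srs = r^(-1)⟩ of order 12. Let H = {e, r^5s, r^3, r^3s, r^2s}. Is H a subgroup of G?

|H| = 5 does not divide |G| = 12, so by Lagrange H is not a subgroup.

No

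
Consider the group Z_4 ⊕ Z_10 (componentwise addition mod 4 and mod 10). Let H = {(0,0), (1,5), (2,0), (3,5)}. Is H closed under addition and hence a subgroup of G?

|H| = 4 divides |G| = 40, consistent with Lagrange.
H contains the identity, every element's inverse is in H, and H is closed under +: it is a subgroup.
In fact H = ⟨(1,5)⟩.

Yes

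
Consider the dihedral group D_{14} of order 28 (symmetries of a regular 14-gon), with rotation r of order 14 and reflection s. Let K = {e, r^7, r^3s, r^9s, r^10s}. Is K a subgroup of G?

No

|K| = 5 does not divide |G| = 28, so by Lagrange K is not a subgroup.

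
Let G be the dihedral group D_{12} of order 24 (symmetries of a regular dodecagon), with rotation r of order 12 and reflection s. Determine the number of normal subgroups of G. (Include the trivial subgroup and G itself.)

9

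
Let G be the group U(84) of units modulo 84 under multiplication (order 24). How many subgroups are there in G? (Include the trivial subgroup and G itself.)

32

|G| = 24, so by Lagrange every subgroup order divides 24. Divisors: 1, 2, 3, 4, 6, 8, 12, 24.
Subgroups by order — order 1: 1; order 2: 7; order 3: 1; order 4: 7; order 6: 7; order 8: 1; order 12: 7; order 24: 1.
Total: 1 + 7 + 1 + 7 + 7 + 1 + 7 + 1 = 32.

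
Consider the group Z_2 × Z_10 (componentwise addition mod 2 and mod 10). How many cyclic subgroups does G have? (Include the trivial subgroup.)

8

Each element a generates a cyclic subgroup ⟨a⟩; distinct elements may generate the same one (a cyclic group of order d has φ(d) generators).
Cyclic subgroups by order — order 1: 1; order 2: 3; order 5: 1; order 10: 3.
Total: 8.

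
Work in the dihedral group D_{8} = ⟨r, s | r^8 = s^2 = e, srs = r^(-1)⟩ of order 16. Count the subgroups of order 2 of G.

9

|G| = 16 and 2 | 16, so subgroups of order 2 are possible by Lagrange.
The subgroups of order 2 are: {e, r^2s}; {e, r^3s}; {e, r^4}; {e, r^4s}; … (9 in all).
So G has 9 subgroups of order 2.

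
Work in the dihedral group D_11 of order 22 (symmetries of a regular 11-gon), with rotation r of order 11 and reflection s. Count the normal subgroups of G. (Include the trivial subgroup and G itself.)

G has 14 subgroups. Checking conjugation-invariance by order — order 1: 1/1 normal; order 2: 0/11 normal; order 11: 1/1 normal; order 22: 1/1 normal.
Total normal subgroups: 3.

3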